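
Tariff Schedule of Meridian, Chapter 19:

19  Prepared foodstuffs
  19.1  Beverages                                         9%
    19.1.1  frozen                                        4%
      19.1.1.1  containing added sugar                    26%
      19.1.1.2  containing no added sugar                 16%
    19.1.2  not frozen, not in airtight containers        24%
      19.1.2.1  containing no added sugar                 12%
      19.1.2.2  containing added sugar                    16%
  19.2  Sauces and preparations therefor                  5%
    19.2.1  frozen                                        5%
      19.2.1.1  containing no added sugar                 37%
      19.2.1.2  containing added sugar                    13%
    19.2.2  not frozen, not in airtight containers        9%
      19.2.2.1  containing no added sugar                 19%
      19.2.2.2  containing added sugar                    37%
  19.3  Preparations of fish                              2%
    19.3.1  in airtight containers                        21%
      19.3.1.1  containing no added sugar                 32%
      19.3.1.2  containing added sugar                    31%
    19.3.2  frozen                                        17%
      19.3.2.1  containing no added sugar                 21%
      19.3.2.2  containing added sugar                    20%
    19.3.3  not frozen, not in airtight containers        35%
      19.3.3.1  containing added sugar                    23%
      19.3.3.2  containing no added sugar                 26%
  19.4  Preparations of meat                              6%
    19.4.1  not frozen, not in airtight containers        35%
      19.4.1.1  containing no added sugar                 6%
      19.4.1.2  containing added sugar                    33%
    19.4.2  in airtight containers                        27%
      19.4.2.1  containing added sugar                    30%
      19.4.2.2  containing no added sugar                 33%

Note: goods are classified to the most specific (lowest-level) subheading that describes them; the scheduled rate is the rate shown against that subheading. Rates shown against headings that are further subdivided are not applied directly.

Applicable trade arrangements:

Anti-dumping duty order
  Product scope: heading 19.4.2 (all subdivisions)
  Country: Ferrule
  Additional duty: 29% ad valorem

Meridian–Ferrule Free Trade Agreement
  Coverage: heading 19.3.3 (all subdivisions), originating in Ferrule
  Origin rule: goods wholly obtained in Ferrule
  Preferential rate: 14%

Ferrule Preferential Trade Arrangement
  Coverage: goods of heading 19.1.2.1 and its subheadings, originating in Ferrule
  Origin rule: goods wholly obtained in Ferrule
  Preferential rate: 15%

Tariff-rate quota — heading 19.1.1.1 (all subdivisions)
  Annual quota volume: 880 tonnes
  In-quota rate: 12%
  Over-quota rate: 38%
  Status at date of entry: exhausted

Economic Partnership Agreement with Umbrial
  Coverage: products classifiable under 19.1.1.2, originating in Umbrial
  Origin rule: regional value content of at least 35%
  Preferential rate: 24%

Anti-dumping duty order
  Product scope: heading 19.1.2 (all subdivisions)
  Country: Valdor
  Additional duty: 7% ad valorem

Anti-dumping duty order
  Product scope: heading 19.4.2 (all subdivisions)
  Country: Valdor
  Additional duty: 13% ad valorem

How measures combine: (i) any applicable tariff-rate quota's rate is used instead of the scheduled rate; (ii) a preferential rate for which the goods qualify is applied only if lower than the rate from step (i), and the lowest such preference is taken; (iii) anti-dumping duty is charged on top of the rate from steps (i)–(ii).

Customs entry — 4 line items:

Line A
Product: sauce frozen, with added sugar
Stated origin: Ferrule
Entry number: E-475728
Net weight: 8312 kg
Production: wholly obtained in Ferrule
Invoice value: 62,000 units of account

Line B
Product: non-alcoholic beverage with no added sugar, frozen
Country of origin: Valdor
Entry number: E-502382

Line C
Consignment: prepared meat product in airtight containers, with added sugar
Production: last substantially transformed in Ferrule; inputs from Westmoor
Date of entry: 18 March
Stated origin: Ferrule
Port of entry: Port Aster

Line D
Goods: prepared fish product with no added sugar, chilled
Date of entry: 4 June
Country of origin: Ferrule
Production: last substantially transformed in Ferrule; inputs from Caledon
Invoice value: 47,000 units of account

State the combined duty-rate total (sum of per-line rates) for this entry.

114%

Line A: sauce → 19.2; frozen → 19.2.1; with added sugar → 19.2.1.2. Scheduled 13%. Ferrule agreement on 19.3.3: 19.2.1.2 not covered; Ferrule agreement on 19.1.2.1: 19.2.1.2 not covered. → 13%.
Line B: non-alcoholic beverage → 19.1; frozen → 19.1.1; with no added sugar → 19.1.1.2. Scheduled 16%. No special measure applies. → 16%.
Line C: prepared meat product → 19.4; in airtight containers → 19.4.2; with added sugar → 19.4.2.1. Scheduled 30%. Ferrule agreement on 19.3.3: 19.4.2.1 not covered; Ferrule agreement on 19.1.2.1: 19.4.2.1 not covered; anti-dumping (Ferrule, 19.4.2): +29%; total 30% + 29% = 59%. → 59%.
Line D: prepared fish product → 19.3; chilled → 19.3.3; with no added sugar → 19.3.3.2. Scheduled 26%. Ferrule agreement on 19.3.3: not wholly obtained; Ferrule agreement on 19.1.2.1: 19.3.3.2 not covered. → 26%.
Sum: 13% + 16% + 59% + 26% = 114%.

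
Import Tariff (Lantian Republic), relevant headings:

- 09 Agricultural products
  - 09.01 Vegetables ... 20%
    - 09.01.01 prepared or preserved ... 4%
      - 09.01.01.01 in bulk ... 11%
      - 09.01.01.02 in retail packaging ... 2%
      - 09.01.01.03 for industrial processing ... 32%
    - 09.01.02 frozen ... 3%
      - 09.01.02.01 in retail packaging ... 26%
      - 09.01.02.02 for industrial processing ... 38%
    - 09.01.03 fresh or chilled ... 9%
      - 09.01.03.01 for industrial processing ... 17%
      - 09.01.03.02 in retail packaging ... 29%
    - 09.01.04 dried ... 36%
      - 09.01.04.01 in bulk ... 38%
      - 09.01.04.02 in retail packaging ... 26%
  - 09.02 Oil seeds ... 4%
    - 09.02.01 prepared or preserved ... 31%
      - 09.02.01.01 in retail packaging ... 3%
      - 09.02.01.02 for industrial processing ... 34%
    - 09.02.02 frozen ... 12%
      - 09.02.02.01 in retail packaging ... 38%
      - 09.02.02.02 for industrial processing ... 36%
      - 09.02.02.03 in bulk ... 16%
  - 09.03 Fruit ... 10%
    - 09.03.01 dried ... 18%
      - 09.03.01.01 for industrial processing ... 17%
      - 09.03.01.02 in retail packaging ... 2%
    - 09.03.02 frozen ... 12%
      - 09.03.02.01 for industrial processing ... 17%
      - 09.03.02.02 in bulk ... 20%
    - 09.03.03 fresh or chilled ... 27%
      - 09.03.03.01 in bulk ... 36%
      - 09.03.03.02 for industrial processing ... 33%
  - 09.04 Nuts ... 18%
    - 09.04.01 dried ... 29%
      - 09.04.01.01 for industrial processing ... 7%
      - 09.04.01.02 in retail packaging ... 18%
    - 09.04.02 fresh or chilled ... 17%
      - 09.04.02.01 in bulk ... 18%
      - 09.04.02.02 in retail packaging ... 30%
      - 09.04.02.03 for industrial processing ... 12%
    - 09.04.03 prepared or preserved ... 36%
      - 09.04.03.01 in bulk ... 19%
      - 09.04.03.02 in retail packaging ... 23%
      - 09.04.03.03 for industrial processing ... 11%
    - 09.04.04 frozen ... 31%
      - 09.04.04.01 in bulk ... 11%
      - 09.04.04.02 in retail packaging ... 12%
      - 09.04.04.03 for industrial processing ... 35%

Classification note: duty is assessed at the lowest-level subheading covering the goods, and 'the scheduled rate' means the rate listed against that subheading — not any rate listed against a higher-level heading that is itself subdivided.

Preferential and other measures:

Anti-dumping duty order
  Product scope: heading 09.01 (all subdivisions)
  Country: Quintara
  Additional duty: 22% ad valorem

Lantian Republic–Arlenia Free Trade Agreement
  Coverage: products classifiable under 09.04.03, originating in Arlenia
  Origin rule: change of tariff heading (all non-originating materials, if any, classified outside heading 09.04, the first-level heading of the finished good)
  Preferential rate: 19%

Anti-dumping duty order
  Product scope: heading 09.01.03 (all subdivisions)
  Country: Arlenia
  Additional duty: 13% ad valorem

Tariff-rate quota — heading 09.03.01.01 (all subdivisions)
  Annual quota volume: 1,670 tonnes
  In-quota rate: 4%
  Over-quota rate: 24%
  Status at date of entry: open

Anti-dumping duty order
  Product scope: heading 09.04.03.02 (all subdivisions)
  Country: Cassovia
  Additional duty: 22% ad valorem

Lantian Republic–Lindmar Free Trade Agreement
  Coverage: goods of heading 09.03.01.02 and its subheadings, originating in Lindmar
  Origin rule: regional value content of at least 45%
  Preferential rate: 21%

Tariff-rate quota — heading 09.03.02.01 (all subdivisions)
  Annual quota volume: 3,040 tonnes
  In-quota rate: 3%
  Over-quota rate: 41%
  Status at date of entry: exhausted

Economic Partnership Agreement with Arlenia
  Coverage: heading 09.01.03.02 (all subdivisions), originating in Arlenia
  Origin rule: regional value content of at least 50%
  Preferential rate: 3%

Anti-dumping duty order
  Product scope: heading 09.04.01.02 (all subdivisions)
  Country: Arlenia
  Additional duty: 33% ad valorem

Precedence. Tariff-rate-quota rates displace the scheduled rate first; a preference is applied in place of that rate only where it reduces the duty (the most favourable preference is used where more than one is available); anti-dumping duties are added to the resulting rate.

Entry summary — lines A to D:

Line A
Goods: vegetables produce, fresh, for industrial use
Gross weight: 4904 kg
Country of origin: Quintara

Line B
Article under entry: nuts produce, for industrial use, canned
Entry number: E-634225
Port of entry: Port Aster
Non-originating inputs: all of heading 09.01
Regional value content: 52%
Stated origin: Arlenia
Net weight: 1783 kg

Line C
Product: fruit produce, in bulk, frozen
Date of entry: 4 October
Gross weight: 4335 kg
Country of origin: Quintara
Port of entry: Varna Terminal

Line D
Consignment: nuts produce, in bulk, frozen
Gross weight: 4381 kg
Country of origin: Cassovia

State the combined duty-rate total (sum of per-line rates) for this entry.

81%

Line A: vegetables → 09.01; fresh → 09.01.03; for industrial use → 09.01.03.01. Scheduled 17%. anti-dumping (Quintara, 09.01): +22%; total 17% + 22% = 39%. → 39%.
Line B: nuts → 09.04; canned → 09.04.03; for industrial use → 09.04.03.03. Scheduled 11%. Arlenia agreement on 09.04.03: CTH met → 19% available; Arlenia agreement on 09.01.03.02: 09.04.03.03 not covered; preference 19% not lower than 11% → no reduction. → 11%.
Line C: fruit → 09.03; frozen → 09.03.02; in bulk → 09.03.02.02. Scheduled 20%. No special measure applies. → 20%.
Line D: nuts → 09.04; frozen → 09.04.04; in bulk → 09.04.04.01. Scheduled 11%. No special measure applies. → 11%.
Sum: 39% + 11% + 20% + 11% = 81%.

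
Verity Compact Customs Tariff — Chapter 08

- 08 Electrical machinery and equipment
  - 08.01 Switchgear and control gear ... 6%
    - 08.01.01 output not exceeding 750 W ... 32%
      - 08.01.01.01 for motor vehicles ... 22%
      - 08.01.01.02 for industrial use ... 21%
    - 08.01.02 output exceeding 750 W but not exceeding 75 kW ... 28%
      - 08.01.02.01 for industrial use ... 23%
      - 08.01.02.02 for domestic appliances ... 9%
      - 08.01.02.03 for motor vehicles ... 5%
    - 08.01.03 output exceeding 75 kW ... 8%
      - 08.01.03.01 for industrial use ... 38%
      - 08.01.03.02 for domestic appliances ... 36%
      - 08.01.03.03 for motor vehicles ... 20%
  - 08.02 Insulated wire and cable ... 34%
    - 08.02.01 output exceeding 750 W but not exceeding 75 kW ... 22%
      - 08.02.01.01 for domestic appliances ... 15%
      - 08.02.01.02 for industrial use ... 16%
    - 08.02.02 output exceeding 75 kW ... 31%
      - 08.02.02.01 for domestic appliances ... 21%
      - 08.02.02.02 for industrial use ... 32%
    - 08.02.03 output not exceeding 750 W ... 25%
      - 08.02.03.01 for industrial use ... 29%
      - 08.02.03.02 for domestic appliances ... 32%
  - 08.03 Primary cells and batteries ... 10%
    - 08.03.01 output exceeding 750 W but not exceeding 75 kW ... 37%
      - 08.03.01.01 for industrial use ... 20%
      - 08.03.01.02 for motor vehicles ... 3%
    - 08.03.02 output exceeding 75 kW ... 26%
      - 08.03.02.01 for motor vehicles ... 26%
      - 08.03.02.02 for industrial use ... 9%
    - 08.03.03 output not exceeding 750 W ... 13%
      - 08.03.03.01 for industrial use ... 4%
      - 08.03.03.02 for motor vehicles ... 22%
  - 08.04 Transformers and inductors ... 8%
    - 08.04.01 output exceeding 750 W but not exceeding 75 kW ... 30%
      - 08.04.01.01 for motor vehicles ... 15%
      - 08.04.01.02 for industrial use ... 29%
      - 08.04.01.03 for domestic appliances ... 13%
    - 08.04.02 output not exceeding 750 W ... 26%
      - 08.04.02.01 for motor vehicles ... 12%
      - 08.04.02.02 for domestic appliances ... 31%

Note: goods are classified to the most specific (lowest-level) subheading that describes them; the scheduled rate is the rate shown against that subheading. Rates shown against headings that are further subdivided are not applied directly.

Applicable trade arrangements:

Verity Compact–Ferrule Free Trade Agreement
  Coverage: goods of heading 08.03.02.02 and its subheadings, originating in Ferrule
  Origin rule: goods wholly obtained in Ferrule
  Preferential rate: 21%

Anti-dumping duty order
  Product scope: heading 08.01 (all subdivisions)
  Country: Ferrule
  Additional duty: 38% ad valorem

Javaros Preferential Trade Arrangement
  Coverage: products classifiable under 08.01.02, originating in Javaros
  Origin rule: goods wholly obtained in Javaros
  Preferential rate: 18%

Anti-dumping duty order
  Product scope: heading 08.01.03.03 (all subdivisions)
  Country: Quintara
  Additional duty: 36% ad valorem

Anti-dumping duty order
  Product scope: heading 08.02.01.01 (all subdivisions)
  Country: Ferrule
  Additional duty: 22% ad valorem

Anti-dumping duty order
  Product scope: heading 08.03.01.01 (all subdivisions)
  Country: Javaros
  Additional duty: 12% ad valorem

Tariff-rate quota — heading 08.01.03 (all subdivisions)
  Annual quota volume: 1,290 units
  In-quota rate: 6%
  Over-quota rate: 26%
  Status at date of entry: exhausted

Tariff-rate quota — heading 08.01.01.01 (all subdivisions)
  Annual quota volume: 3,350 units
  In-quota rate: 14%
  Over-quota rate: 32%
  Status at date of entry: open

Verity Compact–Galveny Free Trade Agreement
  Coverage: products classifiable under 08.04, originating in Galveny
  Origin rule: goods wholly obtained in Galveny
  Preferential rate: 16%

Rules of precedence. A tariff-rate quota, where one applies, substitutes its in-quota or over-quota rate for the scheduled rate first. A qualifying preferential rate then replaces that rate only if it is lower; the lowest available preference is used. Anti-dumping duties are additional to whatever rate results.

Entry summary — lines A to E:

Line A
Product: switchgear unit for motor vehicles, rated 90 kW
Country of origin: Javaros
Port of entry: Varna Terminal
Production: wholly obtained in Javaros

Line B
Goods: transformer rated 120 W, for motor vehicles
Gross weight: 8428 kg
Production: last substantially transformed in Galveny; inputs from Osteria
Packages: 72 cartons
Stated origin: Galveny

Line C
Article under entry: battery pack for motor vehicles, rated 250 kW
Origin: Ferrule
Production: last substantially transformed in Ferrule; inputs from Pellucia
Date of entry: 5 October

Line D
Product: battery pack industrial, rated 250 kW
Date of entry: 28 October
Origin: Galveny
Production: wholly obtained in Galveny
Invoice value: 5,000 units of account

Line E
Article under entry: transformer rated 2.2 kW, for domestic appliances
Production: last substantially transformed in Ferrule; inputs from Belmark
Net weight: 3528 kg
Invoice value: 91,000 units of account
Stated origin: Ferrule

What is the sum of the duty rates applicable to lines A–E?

86%

Line A: switchgear unit → 08.01; rated 90 kW → 08.01.03; for motor vehicles → 08.01.03.03. Scheduled 20%. quota on 08.01.03 exhausted → over-quota 26%; Javaros agreement on 08.01.02: 08.01.03.03 not covered. → 26%.
Line B: transformer → 08.04; rated 120 W → 08.04.02; for motor vehicles → 08.04.02.01. Scheduled 12%. Galveny agreement on 08.04: not wholly obtained. → 12%.
Line C: battery pack → 08.03; rated 250 kW → 08.03.02; for motor vehicles → 08.03.02.01. Scheduled 26%. Ferrule agreement on 08.03.02.02: 08.03.02.01 not covered. → 26%.
Line D: battery pack → 08.03; rated 250 kW → 08.03.02; industrial → 08.03.02.02. Scheduled 9%. Galveny agreement on 08.04: 08.03.02.02 not covered. → 9%.
Line E: transformer → 08.04; rated 2.2 kW → 08.04.01; for domestic appliances → 08.04.01.03. Scheduled 13%. Ferrule agreement on 08.03.02.02: 08.04.01.03 not covered. → 13%.
Sum: 26% + 12% + 26% + 9% + 13% = 86%.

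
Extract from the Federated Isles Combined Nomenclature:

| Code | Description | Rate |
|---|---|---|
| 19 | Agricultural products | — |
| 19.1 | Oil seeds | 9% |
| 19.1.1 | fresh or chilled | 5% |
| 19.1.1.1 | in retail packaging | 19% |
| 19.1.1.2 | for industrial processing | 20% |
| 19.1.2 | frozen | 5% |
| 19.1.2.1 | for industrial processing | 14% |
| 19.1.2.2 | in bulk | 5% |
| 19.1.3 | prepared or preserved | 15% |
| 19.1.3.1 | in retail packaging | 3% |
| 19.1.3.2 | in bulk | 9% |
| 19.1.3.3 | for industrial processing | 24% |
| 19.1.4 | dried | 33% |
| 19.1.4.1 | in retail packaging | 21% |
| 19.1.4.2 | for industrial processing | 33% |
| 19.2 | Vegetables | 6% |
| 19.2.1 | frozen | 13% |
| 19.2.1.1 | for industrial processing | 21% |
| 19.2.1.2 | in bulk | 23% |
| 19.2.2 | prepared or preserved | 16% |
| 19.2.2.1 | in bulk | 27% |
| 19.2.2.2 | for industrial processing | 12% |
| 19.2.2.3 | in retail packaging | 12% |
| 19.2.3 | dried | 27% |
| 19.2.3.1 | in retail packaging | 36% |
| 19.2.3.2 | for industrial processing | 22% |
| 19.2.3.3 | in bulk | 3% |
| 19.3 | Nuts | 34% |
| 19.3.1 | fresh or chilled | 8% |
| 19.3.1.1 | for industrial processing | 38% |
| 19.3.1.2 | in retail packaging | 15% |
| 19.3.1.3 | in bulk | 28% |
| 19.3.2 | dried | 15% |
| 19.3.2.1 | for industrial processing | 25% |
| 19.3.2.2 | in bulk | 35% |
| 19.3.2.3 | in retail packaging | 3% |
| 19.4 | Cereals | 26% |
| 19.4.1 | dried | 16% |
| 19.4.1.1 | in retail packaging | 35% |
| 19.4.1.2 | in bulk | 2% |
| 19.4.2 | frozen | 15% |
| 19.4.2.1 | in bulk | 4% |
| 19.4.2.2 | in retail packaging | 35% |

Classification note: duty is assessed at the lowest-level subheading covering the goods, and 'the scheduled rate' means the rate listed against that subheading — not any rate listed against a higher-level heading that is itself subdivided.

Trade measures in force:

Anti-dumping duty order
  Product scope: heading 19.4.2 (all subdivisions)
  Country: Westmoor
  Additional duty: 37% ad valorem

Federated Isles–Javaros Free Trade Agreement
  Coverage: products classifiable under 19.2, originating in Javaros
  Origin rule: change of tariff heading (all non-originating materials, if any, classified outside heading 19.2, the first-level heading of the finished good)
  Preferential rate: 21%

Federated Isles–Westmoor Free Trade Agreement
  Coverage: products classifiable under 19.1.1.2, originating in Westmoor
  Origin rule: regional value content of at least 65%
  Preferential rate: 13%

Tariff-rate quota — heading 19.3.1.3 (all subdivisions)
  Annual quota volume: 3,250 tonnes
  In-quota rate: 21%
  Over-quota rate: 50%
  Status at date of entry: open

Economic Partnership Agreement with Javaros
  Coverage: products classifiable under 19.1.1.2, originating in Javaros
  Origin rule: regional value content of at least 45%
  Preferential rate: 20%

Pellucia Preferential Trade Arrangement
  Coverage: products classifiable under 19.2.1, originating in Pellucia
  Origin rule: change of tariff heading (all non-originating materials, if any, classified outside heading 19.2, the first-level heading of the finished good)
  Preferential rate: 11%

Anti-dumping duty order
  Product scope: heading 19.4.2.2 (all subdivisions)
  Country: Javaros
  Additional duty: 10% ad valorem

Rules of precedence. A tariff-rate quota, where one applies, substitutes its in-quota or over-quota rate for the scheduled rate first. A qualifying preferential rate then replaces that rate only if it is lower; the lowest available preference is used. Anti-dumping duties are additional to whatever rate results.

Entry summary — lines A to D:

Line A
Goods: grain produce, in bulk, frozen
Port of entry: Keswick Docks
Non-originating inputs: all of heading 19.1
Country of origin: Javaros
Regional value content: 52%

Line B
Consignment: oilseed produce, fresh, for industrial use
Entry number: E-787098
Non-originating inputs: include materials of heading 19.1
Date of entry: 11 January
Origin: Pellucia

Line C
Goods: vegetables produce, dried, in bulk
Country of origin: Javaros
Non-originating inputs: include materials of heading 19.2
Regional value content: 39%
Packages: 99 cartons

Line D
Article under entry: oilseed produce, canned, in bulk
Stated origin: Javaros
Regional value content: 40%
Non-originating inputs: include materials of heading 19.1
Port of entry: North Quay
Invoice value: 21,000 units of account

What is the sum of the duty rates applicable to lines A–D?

Line A: grain → 19.4; frozen → 19.4.2; in bulk → 19.4.2.1. Scheduled 4%. Javaros agreement on 19.2: 19.4.2.1 not covered; Javaros agreement on 19.1.1.2: 19.4.2.1 not covered. → 4%.
Line B: oilseed → 19.1; fresh → 19.1.1; for industrial use → 19.1.1.2. Scheduled 20%. Pellucia agreement on 19.2.1: 19.1.1.2 not covered. → 20%.
Line C: vegetables → 19.2; dried → 19.2.3; in bulk → 19.2.3.3. Scheduled 3%. Javaros agreement on 19.2: CTH not met; Javaros agreement on 19.1.1.2: 19.2.3.3 not covered. → 3%.
Line D: oilseed → 19.1; canned → 19.1.3; in bulk → 19.1.3.2. Scheduled 9%. Javaros agreement on 19.2: 19.1.3.2 not covered; Javaros agreement on 19.1.1.2: 19.1.3.2 not covered. → 9%.
Sum: 4% + 20% + 3% + 9% = 36%.

36%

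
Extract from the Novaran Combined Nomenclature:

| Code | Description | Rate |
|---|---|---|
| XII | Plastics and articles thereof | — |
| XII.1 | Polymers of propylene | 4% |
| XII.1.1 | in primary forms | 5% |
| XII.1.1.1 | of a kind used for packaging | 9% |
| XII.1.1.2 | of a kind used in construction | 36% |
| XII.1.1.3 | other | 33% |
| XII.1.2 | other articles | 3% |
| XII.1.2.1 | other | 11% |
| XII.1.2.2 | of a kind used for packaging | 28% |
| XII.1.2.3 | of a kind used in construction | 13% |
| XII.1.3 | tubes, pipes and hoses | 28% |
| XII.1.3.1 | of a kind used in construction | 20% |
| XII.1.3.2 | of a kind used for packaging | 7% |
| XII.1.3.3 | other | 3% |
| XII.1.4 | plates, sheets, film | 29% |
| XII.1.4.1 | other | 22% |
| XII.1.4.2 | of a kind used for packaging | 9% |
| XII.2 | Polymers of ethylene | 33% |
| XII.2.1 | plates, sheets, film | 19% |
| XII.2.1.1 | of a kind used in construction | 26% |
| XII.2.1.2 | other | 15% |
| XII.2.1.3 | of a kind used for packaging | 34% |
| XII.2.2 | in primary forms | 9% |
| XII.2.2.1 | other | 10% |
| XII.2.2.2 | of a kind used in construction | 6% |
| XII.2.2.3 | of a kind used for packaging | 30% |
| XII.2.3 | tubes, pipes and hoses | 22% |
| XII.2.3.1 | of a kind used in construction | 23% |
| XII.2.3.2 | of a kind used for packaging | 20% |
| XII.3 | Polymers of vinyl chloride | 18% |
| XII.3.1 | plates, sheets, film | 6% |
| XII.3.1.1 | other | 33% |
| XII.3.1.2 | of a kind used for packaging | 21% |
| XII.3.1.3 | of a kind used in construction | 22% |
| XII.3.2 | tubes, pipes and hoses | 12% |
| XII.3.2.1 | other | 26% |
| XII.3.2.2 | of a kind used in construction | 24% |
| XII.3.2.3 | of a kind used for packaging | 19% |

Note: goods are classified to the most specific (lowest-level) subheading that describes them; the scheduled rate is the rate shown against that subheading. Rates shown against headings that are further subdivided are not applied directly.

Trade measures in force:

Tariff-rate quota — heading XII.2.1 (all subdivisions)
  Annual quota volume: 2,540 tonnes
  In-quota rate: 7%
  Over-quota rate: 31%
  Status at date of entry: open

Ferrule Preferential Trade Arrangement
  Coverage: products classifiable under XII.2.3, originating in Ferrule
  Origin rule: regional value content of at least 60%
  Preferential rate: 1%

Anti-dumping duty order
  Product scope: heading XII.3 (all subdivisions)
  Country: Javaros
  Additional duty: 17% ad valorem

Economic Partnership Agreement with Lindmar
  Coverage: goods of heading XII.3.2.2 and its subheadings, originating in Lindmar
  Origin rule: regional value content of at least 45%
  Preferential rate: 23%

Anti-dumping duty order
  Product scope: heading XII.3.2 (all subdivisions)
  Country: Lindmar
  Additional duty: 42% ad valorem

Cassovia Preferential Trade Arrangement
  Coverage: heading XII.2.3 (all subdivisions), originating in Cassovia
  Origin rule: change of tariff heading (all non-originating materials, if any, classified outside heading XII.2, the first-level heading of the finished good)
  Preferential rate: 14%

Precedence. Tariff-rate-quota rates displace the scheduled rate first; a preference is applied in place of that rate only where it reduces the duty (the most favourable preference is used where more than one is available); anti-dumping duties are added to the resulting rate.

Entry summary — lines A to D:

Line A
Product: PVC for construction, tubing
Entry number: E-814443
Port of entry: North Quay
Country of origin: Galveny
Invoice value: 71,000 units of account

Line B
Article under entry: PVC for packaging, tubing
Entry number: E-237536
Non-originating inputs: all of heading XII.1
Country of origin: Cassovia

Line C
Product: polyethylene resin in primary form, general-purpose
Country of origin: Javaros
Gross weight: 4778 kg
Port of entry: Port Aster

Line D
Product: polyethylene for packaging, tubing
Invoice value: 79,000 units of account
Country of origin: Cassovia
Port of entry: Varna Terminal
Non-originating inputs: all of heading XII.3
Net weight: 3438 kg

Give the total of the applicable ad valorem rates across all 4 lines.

67%

Line A: PVC → XII.3; tubing → XII.3.2; for construction → XII.3.2.2. Scheduled 24%. No special measure applies. → 24%.
Line B: PVC → XII.3; tubing → XII.3.2; for packaging → XII.3.2.3. Scheduled 19%. Cassovia agreement on XII.2.3: XII.3.2.3 not covered. → 19%.
Line C: polyethylene → XII.2; resin in primary form → XII.2.2; general-purpose → XII.2.2.1. Scheduled 10%. No special measure applies. → 10%.
Line D: polyethylene → XII.2; tubing → XII.2.3; for packaging → XII.2.3.2. Scheduled 20%. Cassovia agreement on XII.2.3: CTH met → 14% available; preferential 14%. → 14%.
Sum: 24% + 19% + 10% + 14% = 67%.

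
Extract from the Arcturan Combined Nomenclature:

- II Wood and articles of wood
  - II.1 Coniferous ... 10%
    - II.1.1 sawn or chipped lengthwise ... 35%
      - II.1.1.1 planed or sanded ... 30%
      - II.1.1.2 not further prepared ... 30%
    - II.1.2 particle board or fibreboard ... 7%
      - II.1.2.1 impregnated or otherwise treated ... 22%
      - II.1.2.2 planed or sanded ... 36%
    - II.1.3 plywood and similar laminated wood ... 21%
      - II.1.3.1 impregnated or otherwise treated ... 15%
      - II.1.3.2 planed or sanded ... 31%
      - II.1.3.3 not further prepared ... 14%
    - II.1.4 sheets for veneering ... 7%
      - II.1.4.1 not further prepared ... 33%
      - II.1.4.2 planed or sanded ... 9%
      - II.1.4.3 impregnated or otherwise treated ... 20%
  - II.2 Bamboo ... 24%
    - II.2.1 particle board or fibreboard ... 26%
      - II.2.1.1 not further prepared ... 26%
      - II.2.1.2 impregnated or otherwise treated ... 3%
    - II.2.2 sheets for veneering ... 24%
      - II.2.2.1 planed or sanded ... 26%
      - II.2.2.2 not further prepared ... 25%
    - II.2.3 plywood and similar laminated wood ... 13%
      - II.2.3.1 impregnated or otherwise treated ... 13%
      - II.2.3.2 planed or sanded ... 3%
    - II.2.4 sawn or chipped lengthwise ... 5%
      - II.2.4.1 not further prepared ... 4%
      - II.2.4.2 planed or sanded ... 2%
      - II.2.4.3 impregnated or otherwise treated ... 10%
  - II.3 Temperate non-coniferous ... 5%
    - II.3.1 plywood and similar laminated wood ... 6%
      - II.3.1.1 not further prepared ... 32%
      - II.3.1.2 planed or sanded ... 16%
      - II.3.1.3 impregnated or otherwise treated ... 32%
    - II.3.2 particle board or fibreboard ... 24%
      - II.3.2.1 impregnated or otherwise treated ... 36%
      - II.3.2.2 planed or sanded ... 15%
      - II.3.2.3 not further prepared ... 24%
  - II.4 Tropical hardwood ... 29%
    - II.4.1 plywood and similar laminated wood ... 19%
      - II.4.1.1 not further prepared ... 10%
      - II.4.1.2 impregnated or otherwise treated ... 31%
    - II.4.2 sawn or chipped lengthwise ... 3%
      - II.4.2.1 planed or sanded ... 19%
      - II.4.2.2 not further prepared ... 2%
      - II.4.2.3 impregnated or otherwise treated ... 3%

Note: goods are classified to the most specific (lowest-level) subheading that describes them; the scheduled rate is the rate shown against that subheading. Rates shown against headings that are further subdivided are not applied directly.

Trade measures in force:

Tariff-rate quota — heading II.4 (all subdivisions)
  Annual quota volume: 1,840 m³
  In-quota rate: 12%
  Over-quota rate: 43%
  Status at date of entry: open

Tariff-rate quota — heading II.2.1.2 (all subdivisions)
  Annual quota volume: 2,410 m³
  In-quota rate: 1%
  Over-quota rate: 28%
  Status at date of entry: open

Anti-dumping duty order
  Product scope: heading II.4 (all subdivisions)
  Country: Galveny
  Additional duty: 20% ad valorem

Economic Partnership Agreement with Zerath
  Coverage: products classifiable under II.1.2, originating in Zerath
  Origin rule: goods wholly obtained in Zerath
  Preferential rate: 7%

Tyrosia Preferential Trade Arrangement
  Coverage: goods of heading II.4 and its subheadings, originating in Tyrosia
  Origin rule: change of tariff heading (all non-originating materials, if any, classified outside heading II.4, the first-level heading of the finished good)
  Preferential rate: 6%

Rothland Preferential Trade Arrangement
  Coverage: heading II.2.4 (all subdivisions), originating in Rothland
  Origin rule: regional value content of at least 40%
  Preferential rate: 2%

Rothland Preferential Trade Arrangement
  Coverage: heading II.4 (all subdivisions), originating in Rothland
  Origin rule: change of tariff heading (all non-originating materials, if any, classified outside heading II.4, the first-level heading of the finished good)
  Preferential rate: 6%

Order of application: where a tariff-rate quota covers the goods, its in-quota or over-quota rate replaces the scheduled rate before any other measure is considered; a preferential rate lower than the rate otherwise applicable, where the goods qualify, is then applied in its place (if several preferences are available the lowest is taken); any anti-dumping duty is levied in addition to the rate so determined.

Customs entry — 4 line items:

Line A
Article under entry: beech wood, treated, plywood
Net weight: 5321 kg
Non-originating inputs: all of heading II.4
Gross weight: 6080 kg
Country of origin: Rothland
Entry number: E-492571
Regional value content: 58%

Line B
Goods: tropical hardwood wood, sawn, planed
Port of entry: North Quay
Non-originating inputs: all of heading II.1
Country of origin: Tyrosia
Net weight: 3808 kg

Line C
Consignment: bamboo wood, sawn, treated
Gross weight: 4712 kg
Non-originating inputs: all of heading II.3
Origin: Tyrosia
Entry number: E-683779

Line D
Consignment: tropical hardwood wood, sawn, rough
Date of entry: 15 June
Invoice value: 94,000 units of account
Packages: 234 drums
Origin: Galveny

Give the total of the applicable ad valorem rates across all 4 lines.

Line A: beech → II.3; plywood → II.3.1; treated → II.3.1.3. Scheduled 32%. Rothland agreement on II.2.4: II.3.1.3 not covered; Rothland agreement on II.4: II.3.1.3 not covered. → 32%.
Line B: tropical hardwood → II.4; sawn → II.4.2; planed → II.4.2.1. Scheduled 19%. quota on II.4 open → in-quota 12%; Tyrosia agreement on II.4: CTH met → 6% available; preferential 6%. → 6%.
Line C: bamboo → II.2; sawn → II.2.4; treated → II.2.4.3. Scheduled 10%. Tyrosia agreement on II.4: II.2.4.3 not covered. → 10%.
Line D: tropical hardwood → II.4; sawn → II.4.2; rough → II.4.2.2. Scheduled 2%. quota on II.4 open → in-quota 12%; anti-dumping (Galveny, II.4): +20%; total 12% + 20% = 32%. → 32%.
Sum: 32% + 6% + 10% + 32% = 80%.

80%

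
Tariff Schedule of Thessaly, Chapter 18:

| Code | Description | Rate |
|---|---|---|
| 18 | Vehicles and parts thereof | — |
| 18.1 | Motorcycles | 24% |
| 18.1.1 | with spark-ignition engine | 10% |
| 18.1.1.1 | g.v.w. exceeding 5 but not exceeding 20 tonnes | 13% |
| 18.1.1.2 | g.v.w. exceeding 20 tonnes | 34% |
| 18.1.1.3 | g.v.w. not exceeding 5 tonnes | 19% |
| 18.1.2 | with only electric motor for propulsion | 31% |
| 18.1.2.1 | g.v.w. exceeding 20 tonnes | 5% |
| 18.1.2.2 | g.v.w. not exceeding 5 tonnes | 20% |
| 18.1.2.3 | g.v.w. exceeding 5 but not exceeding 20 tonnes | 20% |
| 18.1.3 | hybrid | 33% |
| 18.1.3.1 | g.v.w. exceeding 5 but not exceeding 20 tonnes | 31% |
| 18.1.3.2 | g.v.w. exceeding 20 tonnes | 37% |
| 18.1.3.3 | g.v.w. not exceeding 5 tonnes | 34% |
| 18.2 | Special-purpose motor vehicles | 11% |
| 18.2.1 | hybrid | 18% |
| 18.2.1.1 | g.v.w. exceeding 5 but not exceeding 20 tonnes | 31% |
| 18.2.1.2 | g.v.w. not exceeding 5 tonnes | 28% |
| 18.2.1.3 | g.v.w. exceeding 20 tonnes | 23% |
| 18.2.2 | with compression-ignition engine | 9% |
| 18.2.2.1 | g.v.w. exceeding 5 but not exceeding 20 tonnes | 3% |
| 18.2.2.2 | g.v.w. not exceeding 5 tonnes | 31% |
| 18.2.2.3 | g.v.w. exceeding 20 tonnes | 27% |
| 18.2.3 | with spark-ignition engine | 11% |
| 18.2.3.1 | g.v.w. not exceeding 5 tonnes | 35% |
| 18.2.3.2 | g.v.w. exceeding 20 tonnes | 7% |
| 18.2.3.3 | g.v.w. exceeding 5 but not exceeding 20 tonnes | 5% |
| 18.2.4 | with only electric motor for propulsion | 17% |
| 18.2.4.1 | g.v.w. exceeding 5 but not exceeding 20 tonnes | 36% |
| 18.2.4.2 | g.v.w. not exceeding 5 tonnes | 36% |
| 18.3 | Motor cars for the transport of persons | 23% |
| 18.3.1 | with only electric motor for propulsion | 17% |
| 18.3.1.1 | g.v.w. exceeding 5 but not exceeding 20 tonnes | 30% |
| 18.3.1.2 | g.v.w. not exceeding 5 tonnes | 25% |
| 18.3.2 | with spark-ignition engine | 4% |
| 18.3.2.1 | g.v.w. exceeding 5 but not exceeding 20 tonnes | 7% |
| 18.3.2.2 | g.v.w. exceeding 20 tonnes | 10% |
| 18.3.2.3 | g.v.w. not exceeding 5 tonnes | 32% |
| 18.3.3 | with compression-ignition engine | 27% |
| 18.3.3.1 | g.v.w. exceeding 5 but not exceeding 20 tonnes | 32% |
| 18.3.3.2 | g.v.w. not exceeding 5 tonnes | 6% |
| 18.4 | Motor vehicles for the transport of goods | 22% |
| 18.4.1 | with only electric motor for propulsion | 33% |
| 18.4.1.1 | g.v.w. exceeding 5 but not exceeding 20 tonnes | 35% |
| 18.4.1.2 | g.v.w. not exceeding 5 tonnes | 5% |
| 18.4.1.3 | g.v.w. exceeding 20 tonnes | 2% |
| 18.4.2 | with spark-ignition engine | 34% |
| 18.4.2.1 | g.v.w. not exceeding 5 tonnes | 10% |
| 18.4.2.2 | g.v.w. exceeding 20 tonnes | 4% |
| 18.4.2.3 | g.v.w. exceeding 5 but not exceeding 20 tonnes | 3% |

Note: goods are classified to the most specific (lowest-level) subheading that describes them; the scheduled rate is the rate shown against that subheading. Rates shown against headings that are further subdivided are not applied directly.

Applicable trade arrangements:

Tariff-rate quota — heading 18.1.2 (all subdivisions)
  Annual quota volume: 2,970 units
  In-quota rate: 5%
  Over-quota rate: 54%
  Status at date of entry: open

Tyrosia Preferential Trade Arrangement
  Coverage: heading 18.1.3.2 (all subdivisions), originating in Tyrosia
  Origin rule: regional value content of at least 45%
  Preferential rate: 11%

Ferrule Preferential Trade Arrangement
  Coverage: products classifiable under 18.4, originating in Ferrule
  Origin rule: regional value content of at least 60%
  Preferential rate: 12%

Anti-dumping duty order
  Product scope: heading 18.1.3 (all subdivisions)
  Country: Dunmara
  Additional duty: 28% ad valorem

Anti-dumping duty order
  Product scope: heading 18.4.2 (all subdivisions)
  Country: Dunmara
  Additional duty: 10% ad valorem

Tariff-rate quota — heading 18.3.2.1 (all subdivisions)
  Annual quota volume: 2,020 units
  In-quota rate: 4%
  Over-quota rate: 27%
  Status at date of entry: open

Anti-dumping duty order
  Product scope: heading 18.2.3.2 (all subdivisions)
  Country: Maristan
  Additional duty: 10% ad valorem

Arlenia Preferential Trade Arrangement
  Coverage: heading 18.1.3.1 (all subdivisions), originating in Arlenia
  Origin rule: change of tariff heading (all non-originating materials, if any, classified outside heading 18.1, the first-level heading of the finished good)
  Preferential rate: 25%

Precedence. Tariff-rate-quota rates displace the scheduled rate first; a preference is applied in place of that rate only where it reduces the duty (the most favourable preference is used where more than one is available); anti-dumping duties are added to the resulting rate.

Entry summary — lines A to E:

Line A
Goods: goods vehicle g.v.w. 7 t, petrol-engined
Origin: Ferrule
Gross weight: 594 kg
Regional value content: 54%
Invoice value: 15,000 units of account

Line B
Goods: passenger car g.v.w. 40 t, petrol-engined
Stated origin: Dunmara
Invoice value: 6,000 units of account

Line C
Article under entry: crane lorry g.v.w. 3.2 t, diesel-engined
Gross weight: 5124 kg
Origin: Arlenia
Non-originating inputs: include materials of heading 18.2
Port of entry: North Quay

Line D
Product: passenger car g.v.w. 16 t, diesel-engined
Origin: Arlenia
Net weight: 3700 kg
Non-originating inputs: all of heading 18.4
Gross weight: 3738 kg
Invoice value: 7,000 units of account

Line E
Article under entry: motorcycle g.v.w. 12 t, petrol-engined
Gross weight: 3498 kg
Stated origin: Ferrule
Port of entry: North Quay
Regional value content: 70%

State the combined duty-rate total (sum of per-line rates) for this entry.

Line A: goods vehicle → 18.4; petrol-engined → 18.4.2; g.v.w. 7 t → 18.4.2.3. Scheduled 3%. Ferrule agreement on 18.4: RVC < 60%. → 3%.
Line B: passenger car → 18.3; petrol-engined → 18.3.2; g.v.w. 40 t → 18.3.2.2. Scheduled 10%. No special measure applies. → 10%.
Line C: crane lorry → 18.2; diesel-engined → 18.2.2; g.v.w. 3.2 t → 18.2.2.2. Scheduled 31%. Arlenia agreement on 18.1.3.1: 18.2.2.2 not covered. → 31%.
Line D: passenger car → 18.3; diesel-engined → 18.3.3; g.v.w. 16 t → 18.3.3.1. Scheduled 32%. Arlenia agreement on 18.1.3.1: 18.3.3.1 not covered. → 32%.
Line E: motorcycle → 18.1; petrol-engined → 18.1.1; g.v.w. 12 t → 18.1.1.1. Scheduled 13%. Ferrule agreement on 18.4: 18.1.1.1 not covered. → 13%.
Sum: 3% + 10% + 31% + 32% + 13% = 89%.

89%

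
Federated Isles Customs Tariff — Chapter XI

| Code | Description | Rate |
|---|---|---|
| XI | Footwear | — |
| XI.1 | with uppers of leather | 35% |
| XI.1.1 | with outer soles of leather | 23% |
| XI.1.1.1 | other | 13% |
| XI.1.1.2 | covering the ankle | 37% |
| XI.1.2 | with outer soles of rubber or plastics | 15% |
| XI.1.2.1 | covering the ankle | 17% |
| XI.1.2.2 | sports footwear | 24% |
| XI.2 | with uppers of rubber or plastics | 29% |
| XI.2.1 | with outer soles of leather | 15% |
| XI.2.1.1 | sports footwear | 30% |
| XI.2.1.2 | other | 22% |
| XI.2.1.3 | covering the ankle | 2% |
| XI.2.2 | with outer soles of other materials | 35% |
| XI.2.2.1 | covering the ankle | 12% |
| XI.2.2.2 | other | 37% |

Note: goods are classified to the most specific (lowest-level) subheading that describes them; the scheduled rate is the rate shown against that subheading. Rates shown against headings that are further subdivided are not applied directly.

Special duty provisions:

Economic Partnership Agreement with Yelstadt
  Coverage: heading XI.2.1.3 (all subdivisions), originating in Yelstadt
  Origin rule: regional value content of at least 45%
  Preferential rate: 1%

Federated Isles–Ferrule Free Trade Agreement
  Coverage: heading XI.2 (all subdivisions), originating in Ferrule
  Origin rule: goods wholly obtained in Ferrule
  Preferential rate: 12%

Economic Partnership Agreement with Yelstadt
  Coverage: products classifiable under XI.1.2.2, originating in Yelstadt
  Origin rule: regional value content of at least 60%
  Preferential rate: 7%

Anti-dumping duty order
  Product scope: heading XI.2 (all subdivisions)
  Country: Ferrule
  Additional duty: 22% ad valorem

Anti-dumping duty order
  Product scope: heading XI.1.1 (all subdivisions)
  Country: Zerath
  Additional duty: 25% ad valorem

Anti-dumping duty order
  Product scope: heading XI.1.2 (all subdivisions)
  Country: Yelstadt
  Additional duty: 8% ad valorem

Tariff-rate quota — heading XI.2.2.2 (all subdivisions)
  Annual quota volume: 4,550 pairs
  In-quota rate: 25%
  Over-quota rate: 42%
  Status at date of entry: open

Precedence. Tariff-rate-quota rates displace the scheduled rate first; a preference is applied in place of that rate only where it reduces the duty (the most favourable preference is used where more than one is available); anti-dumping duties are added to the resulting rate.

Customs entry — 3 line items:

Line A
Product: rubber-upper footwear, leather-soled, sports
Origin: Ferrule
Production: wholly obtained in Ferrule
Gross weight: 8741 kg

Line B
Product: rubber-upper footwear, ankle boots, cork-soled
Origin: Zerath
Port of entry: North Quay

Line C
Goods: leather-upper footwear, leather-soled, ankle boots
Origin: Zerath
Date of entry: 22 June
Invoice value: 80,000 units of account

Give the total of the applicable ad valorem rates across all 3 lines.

108%

Line A: rubber-upper → XI.2; leather-soled → XI.2.1; sports → XI.2.1.1. Scheduled 30%. Ferrule agreement on XI.2: wholly obtained → 12% available; preferential 12%; anti-dumping (Ferrule, XI.2): +22%; total 12% + 22% = 34%. → 34%.
Line B: rubber-upper → XI.2; cork-soled → XI.2.2; ankle boots → XI.2.2.1. Scheduled 12%. No special measure applies. → 12%.
Line C: leather-upper → XI.1; leather-soled → XI.1.1; ankle boots → XI.1.1.2. Scheduled 37%. anti-dumping (Zerath, XI.1.1): +25%; total 37% + 25% = 62%. → 62%.
Sum: 34% + 12% + 62% = 108%.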